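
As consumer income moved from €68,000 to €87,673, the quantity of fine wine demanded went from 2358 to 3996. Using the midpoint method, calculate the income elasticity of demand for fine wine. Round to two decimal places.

2.04

%ΔQ = (3996 − 2358)/[(2358+3996)/2] = 1638/3177 ≈ 0.5156.
%ΔI = (87,673 − 68,000)/[(68,000+87,673)/2] = 19673/77836.5 ≈ 0.2527.
E_I = %ΔQ/%ΔI ≈ 2.04.
E_I > 1: normal good (luxury).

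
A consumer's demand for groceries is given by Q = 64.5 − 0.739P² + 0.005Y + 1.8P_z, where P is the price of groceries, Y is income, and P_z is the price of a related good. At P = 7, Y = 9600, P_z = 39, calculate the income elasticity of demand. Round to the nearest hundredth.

First evaluate Q: 64.5 − 0.739(7)² + 0.005(9600) + 1.8(39) = 64.5 − 36.211 + 48 + 70.2 = 146.489.
∂Q/∂Y = +0.005, so E_I = 0.005·(9600/146.489) ≈ 0.33.
E_I ∈ (0,1): normal good (necessity).

0.33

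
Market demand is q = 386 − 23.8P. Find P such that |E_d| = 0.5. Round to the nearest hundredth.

Set −bP/(a − bP) = −0.5 ⇒ bP = 0.5(a − bP) ⇒ bP(1+0.5) = 0.5·a.
P = 0.5·386/(23.8·1.5) ≈ 5.41.

5.41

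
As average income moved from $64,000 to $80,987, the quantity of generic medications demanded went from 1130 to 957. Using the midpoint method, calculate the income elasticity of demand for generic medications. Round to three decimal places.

%ΔQ = (957 − 1130)/[(1130+957)/2] = -173/1043.5 ≈ -0.1658.
%ΔY = (80,987 − 64,000)/[(64,000+80,987)/2] = 16987/72493.5 ≈ 0.2343.
E_I = %ΔQ/%ΔY ≈ -0.708.
E_I < 0: inferior good.

-0.708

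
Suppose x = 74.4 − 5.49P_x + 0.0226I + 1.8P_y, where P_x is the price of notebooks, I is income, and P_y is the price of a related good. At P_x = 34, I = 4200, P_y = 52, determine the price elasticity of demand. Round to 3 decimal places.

First evaluate x: 74.4 − 5.49(34) + 0.0226(4200) + 1.8(52) = 74.4 − 186.66 + 94.92 + 93.6 = 76.26.
∂x/∂P_x = −5.49, so E_p = (−5.49)·(34/76.26) ≈ -2.448.
|E_p| > 1: demand is elastic.

-2.448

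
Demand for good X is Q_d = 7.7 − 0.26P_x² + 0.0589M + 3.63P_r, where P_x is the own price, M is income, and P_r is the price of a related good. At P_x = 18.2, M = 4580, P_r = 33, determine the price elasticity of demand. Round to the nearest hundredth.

-0.55

Evaluating quantity at (P_x, M, P_r) gives Q_d = 7.7 − 0.26(18.2)² + 0.0589(4580) + 3.63(33) = 7.7 − 86.1224 + 269.762 + 119.79 = 311.1296.
∂Q_d/∂P_x = −2·0.26·P_x = -9.464, so E_p = -9.464·(18.2/311.1296) ≈ -0.55.
|E_p| < 1: demand is inelastic.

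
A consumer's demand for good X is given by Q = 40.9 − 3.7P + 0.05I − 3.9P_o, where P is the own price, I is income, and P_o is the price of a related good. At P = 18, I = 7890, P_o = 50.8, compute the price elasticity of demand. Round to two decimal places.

-0.39

Evaluating quantity at (P, I, P_o) gives Q = 40.9 − 3.7(18) + 0.05(7890) − 3.9(50.8) = 40.9 − 66.6 + 394.5 − 198.12 = 170.68.
∂Q/∂P = −3.7, so E_p = (−3.7)·(18/170.68) ≈ -0.39.
|E_p| < 1: demand is inelastic.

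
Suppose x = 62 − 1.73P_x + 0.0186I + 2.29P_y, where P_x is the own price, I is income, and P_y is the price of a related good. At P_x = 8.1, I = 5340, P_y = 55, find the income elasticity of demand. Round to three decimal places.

x = 62 − 1.73(8.1) + 0.0186(5340) + 2.29(55) = 62 − 14.013 + 99.324 + 125.95 = 273.261.
∂x/∂I = +0.0186, so E_I = 0.0186·(5340/273.261) ≈ 0.363.
E_I ∈ (0,1): normal good (necessity).

0.363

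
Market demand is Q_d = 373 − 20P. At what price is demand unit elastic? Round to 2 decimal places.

For linear demand Q_d = a − bP, E = −bP/(a − bP). |E| = 1 ⇒ bP = a − bP ⇒ P = a/(2b).
P = 373/(2·20) ≈ 9.33.

9.33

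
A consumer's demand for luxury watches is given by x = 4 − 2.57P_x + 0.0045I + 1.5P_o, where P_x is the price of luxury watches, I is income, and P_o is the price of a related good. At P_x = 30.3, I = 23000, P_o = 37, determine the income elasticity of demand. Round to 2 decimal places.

Evaluating quantity at (P_x, I, P_o) gives x = 4 − 2.57(30.3) + 0.0045(23000) + 1.5(37) = 4 − 77.871 + 103.5 + 55.5 = 85.129.
∂x/∂I = +0.0045, so E_I = 0.0045·(23000/85.129) ≈ 1.22.
E_I > 1: normal good (luxury).

1.22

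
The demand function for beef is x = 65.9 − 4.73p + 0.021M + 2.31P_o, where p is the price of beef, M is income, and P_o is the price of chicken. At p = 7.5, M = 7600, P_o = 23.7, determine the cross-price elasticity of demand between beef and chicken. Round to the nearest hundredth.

0.22

Evaluating quantity at (p, M, P_o) gives x = 65.9 − 4.73(7.5) + 0.021(7600) + 2.31(23.7) = 65.9 − 35.475 + 159.6 + 54.747 = 244.772.
∂x/∂P_o = +2.31, so E_xy = 2.31·(23.7/244.772) ≈ 0.22.
E_xy > 0: the goods are substitutes.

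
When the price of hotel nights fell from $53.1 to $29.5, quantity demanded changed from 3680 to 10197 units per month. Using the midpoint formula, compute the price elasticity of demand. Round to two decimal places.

-1.64

%Δq = (10197 − 3680)/[(3680 + 10197)/2] = 6517/6938.5 ≈ 0.9393.
%ΔP = (29.5 − 53.1)/[(53.1 + 29.5)/2] = -23.6/41.3 ≈ -0.5714.
Arc elasticity E = %Δq/%ΔP ≈ 0.9393/-0.5714 ≈ -1.64.
|E| > 1: demand is elastic over this range.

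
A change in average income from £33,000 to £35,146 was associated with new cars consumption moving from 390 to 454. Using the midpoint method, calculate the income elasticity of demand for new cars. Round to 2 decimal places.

%ΔQ = (454 − 390)/[(390+454)/2] = 64/422 ≈ 0.1517.
%ΔY = (35,146 − 33,000)/[(33,000+35,146)/2] = 2146/34073 ≈ 0.0630.
E_I = %ΔQ/%ΔY ≈ 2.41.
E_I > 1: normal good (luxury).

2.41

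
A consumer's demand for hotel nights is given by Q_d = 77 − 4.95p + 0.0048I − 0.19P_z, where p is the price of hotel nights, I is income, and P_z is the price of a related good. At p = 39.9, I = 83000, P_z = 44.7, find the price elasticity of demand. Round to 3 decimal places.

-0.733

First evaluate Q_d: 77 − 4.95(39.9) + 0.0048(83000) − 0.19(44.7) = 77 − 197.505 + 398.4 − 8.493 = 269.402.
∂Q_d/∂p = −4.95, so E_p = (−4.95)·(39.9/269.402) ≈ -0.733.
|E_p| < 1: demand is inelastic.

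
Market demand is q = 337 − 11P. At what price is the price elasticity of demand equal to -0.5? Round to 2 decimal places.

10.21

Set −bP/(a − bP) = −0.5 ⇒ bP = 0.5(a − bP) ⇒ bP(1+0.5) = 0.5·a.
P = 0.5·337/(11·1.5) ≈ 10.21.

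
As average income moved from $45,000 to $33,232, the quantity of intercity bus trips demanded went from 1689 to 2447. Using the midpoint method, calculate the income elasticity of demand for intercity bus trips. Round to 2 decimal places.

%ΔQ = (2447 − 1689)/[(1689+2447)/2] = 758/2068 ≈ 0.3665.
%ΔM = (33,232 − 45,000)/[(45,000+33,232)/2] = -11768/39116 ≈ -0.3008.
E_I = %ΔQ/%ΔM ≈ -1.22.
E_I < 0: inferior good.

-1.22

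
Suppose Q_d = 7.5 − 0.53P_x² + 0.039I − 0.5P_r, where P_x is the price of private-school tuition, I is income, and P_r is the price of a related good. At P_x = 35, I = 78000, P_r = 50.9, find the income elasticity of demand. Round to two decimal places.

At the given point, Q_d = 7.5 − 0.53(35)² + 0.039(78000) − 0.5(50.9) = 7.5 − 649.25 + 3042 − 25.45 = 2374.8.
∂Q_d/∂I = +0.039, so E_I = 0.039·(78000/2374.8) ≈ 1.28.
E_I > 1: normal good (luxury).

1.28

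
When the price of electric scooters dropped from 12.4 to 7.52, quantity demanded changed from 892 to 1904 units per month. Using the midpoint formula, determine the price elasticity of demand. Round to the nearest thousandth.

-1.477

%Δq = (1904 − 892)/[(892 + 1904)/2] = 1012/1398 ≈ 0.7239.
%ΔP = (7.52 − 12.4)/[(12.4 + 7.52)/2] = -4.88/9.96 ≈ -0.4900.
Arc elasticity E = %Δq/%ΔP ≈ 0.7239/-0.4900 ≈ -1.477.
|E| > 1: demand is elastic over this range.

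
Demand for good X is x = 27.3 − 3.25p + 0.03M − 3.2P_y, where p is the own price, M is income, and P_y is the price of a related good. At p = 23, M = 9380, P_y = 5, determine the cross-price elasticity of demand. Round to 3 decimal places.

-0.073

First evaluate x: 27.3 − 3.25(23) + 0.03(9380) − 3.2(5) = 27.3 − 74.75 + 281.4 − 16 = 217.95.
∂x/∂P_y = −3.2, so E_xy = -3.2·(5/217.95) ≈ -0.073.
E_xy < 0: the goods are complements.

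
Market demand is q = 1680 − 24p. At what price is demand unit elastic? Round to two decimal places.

For linear demand q = a − bp, E = −bp/(a − bp). |E| = 1 ⇒ bp = a − bp ⇒ p = a/(2b).
p = 1680/(2·24) = 35.00.

35.00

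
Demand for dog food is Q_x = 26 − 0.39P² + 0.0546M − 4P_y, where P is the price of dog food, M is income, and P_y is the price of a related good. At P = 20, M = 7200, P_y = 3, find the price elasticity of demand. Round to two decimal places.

-1.24

First evaluate Q_x: 26 − 0.39(20)² + 0.0546(7200) − 4(3) = 26 − 156 + 393.12 − 12 = 251.12.
∂Q_x/∂P = −2·0.39·P = -15.6, so E_p = -15.6·(20/251.12) ≈ -1.24.
|E_p| > 1: demand is elastic.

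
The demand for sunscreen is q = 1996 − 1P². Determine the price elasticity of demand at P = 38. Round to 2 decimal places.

-5.23

At P = 38, q = 552.
dq/dP = −2·1·P = −76.
Point elasticity E = (dq/dP)·(P/q) = -76 × 38/552 ≈ -5.23.
|E| > 1, so demand is elastic at this price.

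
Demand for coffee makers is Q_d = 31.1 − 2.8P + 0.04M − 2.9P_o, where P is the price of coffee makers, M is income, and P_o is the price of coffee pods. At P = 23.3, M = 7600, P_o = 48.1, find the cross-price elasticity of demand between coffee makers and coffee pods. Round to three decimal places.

At the given point, Q_d = 31.1 − 2.8(23.3) + 0.04(7600) − 2.9(48.1) = 31.1 − 65.24 + 304 − 139.49 = 130.37.
∂Q_d/∂P_o = −2.9, so E_xy = -2.9·(48.1/130.37) ≈ -1.070.
E_xy < 0: the goods are complements.

-1.070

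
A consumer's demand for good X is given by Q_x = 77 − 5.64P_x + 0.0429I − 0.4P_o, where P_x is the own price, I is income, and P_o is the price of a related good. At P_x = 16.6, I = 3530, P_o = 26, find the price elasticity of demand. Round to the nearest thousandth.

-0.753

Q_x = 77 − 5.64(16.6) + 0.0429(3530) − 0.4(26) = 77 − 93.624 + 151.437 − 10.4 = 124.413.
∂Q_x/∂P_x = −5.64, so E_p = (−5.64)·(16.6/124.413) ≈ -0.753.
|E_p| < 1: demand is inelastic.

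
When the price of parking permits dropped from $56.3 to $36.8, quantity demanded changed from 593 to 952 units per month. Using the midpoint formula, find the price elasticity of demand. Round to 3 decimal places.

%ΔQ = (952 − 593)/[(593 + 952)/2] = 359/772.5 ≈ 0.4647.
%Δp = (36.8 − 56.3)/[(56.3 + 36.8)/2] = -19.5/46.55 ≈ -0.4189.
Arc elasticity E = %ΔQ/%Δp ≈ 0.4647/-0.4189 ≈ -1.109.
|E| > 1: demand is elastic over this range.

-1.109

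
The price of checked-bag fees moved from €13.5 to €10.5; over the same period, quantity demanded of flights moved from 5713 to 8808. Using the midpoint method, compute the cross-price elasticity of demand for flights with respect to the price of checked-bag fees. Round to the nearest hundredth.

-1.71

%ΔQ_x = (8808 − 5713)/[(5713+8808)/2] = 3095/7260.5 ≈ 0.4263.
%ΔP_y = (10.5 − 13.5)/[(13.5+10.5)/2] ≈ -0.2500.
E_xy = 0.4263/-0.2500 ≈ -1.71.
E_xy < 0, so flights and checked-bag fees are complements.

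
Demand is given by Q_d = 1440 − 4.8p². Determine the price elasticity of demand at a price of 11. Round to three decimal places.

-1.352

At p = 11, Q_d = 859.2.
dQ_d/dp = −2·4.8·p = −105.6.
Point elasticity E = (dQ_d/dp)·(p/Q_d) = -105.6 × 11/859.2 ≈ -1.352.
|E| > 1, so demand is elastic at this price.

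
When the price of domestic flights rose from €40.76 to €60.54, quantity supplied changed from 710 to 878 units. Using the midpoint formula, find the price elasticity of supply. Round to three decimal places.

%ΔQ = (878 − 710)/[(710 + 878)/2] = 168/794 ≈ 0.2116.
%ΔP = (60.54 − 40.76)/[(40.76 + 60.54)/2] = 19.78/50.65 ≈ 0.3905.
Arc elasticity E = %ΔQ/%ΔP ≈ 0.2116/0.3905 ≈ 0.542.
|E| < 1: supply is inelastic over this range.

0.542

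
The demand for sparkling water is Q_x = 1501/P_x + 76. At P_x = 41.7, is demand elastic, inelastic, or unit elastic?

At P_x = 41.7, Q_x = 111.9952.
dQ_x/dP_x = −1501/P_x² = −0.8632.
Point elasticity E = (dQ_x/dP_x)·(P_x/Q_x) = -0.8632 × 41.7/111.9952 ≈ -0.321.
|E| ≈ 0.321 < 1, so demand is inelastic.

inelastic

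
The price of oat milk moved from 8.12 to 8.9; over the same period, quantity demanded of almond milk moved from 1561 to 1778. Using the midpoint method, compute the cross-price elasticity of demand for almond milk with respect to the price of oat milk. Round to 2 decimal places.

%ΔQ_x = (1778 − 1561)/[(1561+1778)/2] = 217/1669.5 ≈ 0.1300.
%ΔP_y = (8.9 − 8.12)/[(8.12+8.9)/2] ≈ 0.0917.
E_xy = 0.1300/0.0917 ≈ 1.42.
E_xy > 0, so almond milk and oat milk are substitutes.

1.42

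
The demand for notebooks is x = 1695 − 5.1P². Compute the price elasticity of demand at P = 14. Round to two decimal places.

At P = 14, x = 695.4.
dx/dP = −2·5.1·P = −142.8.
Point elasticity E = (dx/dP)·(P/x) = -142.8 × 14/695.4 ≈ -2.87.
|E| > 1, so demand is elastic at this price.

-2.87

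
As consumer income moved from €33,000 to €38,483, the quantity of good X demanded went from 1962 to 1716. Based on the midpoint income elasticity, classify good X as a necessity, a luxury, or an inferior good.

inferior

%ΔQ = (1716 − 1962)/[(1962+1716)/2] = -246/1839 ≈ -0.1338.
%ΔM = (38,483 − 33,000)/[(33,000+38,483)/2] = 5483/35741.5 ≈ 0.1534.
E_I = %ΔQ/%ΔM ≈ -0.872.
E_I < 0: inferior good.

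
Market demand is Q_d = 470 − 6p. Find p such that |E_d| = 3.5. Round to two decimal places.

60.93

Set −bp/(a − bp) = −3.5 ⇒ bp = 3.5(a − bp) ⇒ bp(1+3.5) = 3.5·a.
p = 3.5·470/(6·4.5) ≈ 60.93.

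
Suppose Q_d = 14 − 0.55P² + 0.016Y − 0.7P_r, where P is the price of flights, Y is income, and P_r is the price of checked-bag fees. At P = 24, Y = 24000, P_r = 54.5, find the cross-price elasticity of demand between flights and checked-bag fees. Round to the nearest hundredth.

First evaluate Q_d: 14 − 0.55(24)² + 0.016(24000) − 0.7(54.5) = 14 − 316.8 + 384 − 38.15 = 43.05.
∂Q_d/∂P_r = −0.7, so E_xy = -0.7·(54.5/43.05) ≈ -0.89.
E_xy < 0: the goods are complements.

-0.89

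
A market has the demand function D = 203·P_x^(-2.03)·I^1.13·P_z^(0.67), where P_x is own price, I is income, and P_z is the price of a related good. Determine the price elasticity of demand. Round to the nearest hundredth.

-2.03

For a Cobb–Douglas (constant-elasticity) form D = A·P_x^α·…, the elasticity with respect to P_x equals the exponent α at every point.
Here the exponent on P_x is -2.03, so the price elasticity of demand is -2.03.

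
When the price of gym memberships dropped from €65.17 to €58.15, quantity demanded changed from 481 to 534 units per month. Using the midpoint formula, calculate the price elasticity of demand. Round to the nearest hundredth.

%ΔQ = (534 − 481)/[(481 + 534)/2] = 53/507.5 ≈ 0.1044.
%Δp = (58.15 − 65.17)/[(65.17 + 58.15)/2] = -7.02/61.66 ≈ -0.1139.
Arc elasticity E = %ΔQ/%Δp ≈ 0.1044/-0.1139 ≈ -0.92.
|E| < 1: demand is inelastic over this range.

-0.92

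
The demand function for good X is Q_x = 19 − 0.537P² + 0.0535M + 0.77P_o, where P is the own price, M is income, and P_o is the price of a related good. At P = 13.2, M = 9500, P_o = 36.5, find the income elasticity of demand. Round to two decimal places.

1.10

At the given point, Q_x = 19 − 0.537(13.2)² + 0.0535(9500) + 0.77(36.5) = 19 − 93.5669 + 508.25 + 28.105 = 461.7881.
∂Q_x/∂M = +0.0535, so E_I = 0.0535·(9500/461.7881) ≈ 1.10.
E_I > 1: normal good (luxury).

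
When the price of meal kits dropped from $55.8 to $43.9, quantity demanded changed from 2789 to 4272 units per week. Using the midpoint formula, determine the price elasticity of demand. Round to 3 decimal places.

%Δq = (4272 − 2789)/[(2789 + 4272)/2] = 1483/3530.5 ≈ 0.4201.
%Δp = (43.9 − 55.8)/[(55.8 + 43.9)/2] = -11.9/49.85 ≈ -0.2387.
Arc elasticity E = %Δq/%Δp ≈ 0.4201/-0.2387 ≈ -1.760.
|E| > 1: demand is elastic over this range.

-1.760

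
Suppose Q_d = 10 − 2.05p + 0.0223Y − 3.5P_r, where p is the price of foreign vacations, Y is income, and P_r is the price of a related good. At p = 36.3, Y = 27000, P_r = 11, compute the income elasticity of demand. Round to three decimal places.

Substituting, Q_d = 10 − 2.05(36.3) + 0.0223(27000) − 3.5(11) = 10 − 74.415 + 602.1 − 38.5 = 499.185.
∂Q_d/∂Y = +0.0223, so E_I = 0.0223·(27000/499.185) ≈ 1.206.
E_I > 1: normal good (luxury).

1.206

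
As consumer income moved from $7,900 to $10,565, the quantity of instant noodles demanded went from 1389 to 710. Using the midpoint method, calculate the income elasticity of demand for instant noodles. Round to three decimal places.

-2.241

%ΔQ = (710 − 1389)/[(1389+710)/2] = -679/1049.5 ≈ -0.6470.
%ΔM = (10,565 − 7,900)/[(7,900+10,565)/2] = 2665/9232.5 ≈ 0.2887.
E_I = %ΔQ/%ΔM ≈ -2.241.
E_I < 0: inferior good.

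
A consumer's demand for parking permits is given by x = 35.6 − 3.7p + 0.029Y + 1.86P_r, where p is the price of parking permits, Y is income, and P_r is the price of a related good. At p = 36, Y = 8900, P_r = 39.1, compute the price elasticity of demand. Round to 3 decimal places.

-0.571

Substituting, x = 35.6 − 3.7(36) + 0.029(8900) + 1.86(39.1) = 35.6 − 133.2 + 258.1 + 72.726 = 233.226.
∂x/∂p = −3.7, so E_p = (−3.7)·(36/233.226) ≈ -0.571.
|E_p| < 1: demand is inelastic.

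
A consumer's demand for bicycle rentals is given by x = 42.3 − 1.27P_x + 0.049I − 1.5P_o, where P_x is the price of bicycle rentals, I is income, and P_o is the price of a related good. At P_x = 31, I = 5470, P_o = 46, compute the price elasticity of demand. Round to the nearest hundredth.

x = 42.3 − 1.27(31) + 0.049(5470) − 1.5(46) = 42.3 − 39.37 + 268.03 − 69 = 201.96.
∂x/∂P_x = −1.27, so E_p = (−1.27)·(31/201.96) ≈ -0.19.
|E_p| < 1: demand is inelastic.

-0.19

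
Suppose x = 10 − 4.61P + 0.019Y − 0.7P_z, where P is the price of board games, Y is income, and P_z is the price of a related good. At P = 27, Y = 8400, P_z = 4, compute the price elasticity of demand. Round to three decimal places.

-2.940

At the given point, x = 10 − 4.61(27) + 0.019(8400) − 0.7(4) = 10 − 124.47 + 159.6 − 2.8 = 42.33.
∂x/∂P = −4.61, so E_p = (−4.61)·(27/42.33) ≈ -2.940.
|E_p| > 1: demand is elastic.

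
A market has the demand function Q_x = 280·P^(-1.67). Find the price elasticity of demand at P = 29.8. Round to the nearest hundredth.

For a Cobb–Douglas (constant-elasticity) form Q_x = A·P^α·…, the elasticity with respect to P equals the exponent α at every point.
Here the exponent on P is -1.67, so the price elasticity of demand is -1.67.

-1.67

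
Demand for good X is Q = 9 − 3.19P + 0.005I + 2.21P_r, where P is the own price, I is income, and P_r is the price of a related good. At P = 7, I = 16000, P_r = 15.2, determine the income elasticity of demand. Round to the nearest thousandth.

First evaluate Q: 9 − 3.19(7) + 0.005(16000) + 2.21(15.2) = 9 − 22.33 + 80 + 33.592 = 100.262.
∂Q/∂I = +0.005, so E_I = 0.005·(16000/100.262) ≈ 0.798.
E_I ∈ (0,1): normal good (necessity).

0.798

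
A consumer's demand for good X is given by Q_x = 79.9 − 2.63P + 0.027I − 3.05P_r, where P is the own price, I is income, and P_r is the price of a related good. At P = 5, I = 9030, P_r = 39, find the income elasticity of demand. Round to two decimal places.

1.27

Q_x = 79.9 − 2.63(5) + 0.027(9030) − 3.05(39) = 79.9 − 13.15 + 243.81 − 118.95 = 191.61.
∂Q_x/∂I = +0.027, so E_I = 0.027·(9030/191.61) ≈ 1.27.
E_I > 1: normal good (luxury).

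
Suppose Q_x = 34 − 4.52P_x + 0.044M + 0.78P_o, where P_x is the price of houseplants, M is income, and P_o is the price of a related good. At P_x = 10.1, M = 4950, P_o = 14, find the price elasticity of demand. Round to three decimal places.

First evaluate Q_x: 34 − 4.52(10.1) + 0.044(4950) + 0.78(14) = 34 − 45.652 + 217.8 + 10.92 = 217.068.
∂Q_x/∂P_x = −4.52, so E_p = (−4.52)·(10.1/217.068) ≈ -0.210.
|E_p| < 1: demand is inelastic.

-0.210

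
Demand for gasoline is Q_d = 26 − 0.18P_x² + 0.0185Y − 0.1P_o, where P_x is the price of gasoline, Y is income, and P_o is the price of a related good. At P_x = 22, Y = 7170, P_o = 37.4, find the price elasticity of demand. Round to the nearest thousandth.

-2.570

First evaluate Q_d: 26 − 0.18(22)² + 0.0185(7170) − 0.1(37.4) = 26 − 87.12 + 132.645 − 3.74 = 67.785.
∂Q_d/∂P_x = −2·0.18·P_x = -7.92, so E_p = -7.92·(22/67.785) ≈ -2.570.
|E_p| > 1: demand is elastic.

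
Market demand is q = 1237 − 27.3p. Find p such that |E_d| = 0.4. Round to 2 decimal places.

Set −bp/(a − bp) = −0.4 ⇒ bp = 0.4(a − bp) ⇒ bp(1+0.4) = 0.4·a.
p = 0.4·1237/(27.3·1.4) ≈ 12.95.

12.95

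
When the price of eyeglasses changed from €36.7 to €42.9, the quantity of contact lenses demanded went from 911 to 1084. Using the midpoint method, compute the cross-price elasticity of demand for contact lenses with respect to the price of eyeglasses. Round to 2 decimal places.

%ΔQ_x = (1084 − 911)/[(911+1084)/2] = 173/997.5 ≈ 0.1734.
%ΔP_y = (42.9 − 36.7)/[(36.7+42.9)/2] ≈ 0.1558.
E_xy = 0.1734/0.1558 ≈ 1.11.
E_xy > 0, so contact lenses and eyeglasses are substitutes.

1.11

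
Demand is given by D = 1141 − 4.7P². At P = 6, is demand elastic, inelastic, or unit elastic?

inelastic

At P = 6, D = 971.8.
dD/dP = −2·4.7·P = −56.4.
Point elasticity E = (dD/dP)·(P/D) = -56.4 × 6/971.8 ≈ -0.348.
|E| ≈ 0.348 < 1, so demand is inelastic.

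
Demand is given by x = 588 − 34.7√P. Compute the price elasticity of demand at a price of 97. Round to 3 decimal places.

-0.694

At P = 97, x = 246.2446.
dx/dP = −34.7/(2√P) = −34.7/(2·9.8489).
Point elasticity E = (dx/dP)·(P/x) = -1.7616 × 97/246.2446 ≈ -0.694.
|E| < 1, so demand is inelastic at this price.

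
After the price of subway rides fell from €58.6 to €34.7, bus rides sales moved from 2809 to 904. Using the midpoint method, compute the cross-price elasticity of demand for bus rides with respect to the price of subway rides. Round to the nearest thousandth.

%ΔQ_x = (904 − 2809)/[(2809+904)/2] = -1905/1856.5 ≈ -1.0261.
%ΔP_y = (34.7 − 58.6)/[(58.6+34.7)/2] ≈ -0.5123.
E_xy = -1.0261/-0.5123 ≈ 2.003.
E_xy > 0, so bus rides and subway rides are substitutes.

2.003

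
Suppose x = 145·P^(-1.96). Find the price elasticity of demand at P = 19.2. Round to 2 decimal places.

-1.96

For a Cobb–Douglas (constant-elasticity) form x = A·P^α·…, the elasticity with respect to P equals the exponent α at every point.
Here the exponent on P is -1.96, so the price elasticity of demand is -1.96.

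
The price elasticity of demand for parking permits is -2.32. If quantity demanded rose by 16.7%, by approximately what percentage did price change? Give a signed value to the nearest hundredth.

-7.20

%ΔQ ≈ E × %ΔP ⇒ %ΔP = %ΔQ / E = (16.7%)/(-2.32) ≈ -7.20%.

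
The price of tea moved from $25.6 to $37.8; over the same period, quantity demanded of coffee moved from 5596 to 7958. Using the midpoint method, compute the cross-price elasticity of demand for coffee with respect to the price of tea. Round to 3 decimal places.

%ΔQ_x = (7958 − 5596)/[(5596+7958)/2] = 2362/6777 ≈ 0.3485.
%ΔP_y = (37.8 − 25.6)/[(25.6+37.8)/2] ≈ 0.3849.
E_xy = 0.3485/0.3849 ≈ 0.906.
E_xy > 0, so coffee and tea are substitutes.

0.906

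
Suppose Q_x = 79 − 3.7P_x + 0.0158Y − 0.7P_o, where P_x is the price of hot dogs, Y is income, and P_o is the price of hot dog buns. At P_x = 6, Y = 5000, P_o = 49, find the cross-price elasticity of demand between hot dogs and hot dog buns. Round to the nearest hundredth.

-0.34

Evaluating quantity at (P_x, Y, P_o) gives Q_x = 79 − 3.7(6) + 0.0158(5000) − 0.7(49) = 79 − 22.2 + 79 − 34.3 = 101.5.
∂Q_x/∂P_o = −0.7, so E_xy = -0.7·(49/101.5) ≈ -0.34.
E_xy < 0: the goods are complements.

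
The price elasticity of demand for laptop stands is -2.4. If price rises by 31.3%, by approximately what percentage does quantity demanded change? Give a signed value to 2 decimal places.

-75.12

%ΔQ ≈ E × %ΔP = (-2.4) × (31.3%) = -75.12%.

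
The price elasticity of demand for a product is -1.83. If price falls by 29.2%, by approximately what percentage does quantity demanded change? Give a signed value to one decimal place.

53.4

%ΔQ ≈ E × %ΔP = (-1.83) × (-29.2%) ≈ 53.4%.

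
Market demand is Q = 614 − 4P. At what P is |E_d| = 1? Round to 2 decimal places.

For linear demand Q = a − bP, E = −bP/(a − bP). |E| = 1 ⇒ bP = a − bP ⇒ P = a/(2b).
P = 614/(2·4) = 76.75.

76.75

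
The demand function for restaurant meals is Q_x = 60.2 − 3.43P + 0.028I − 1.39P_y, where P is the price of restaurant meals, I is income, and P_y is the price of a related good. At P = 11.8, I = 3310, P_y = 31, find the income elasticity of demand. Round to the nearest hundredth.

1.34

Evaluating quantity at (P, I, P_y) gives Q_x = 60.2 − 3.43(11.8) + 0.028(3310) − 1.39(31) = 60.2 − 40.474 + 92.68 − 43.09 = 69.316.
∂Q_x/∂I = +0.028, so E_I = 0.028·(3310/69.316) ≈ 1.34.
E_I > 1: normal good (luxury).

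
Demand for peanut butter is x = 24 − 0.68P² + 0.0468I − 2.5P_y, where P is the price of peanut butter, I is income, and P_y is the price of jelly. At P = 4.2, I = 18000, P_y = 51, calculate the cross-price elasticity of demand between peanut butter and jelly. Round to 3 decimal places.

At the given point, x = 24 − 0.68(4.2)² + 0.0468(18000) − 2.5(51) = 24 − 11.9952 + 842.4 − 127.5 = 726.9048.
∂x/∂P_y = −2.5, so E_xy = -2.5·(51/726.9048) ≈ -0.175.
E_xy < 0: the goods are complements.

-0.175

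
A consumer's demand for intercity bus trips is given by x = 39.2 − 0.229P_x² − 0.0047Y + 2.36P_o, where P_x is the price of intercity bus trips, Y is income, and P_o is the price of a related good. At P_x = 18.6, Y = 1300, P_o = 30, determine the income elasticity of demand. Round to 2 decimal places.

-0.25

Substituting, x = 39.2 − 0.229(18.6)² − 0.0047(1300) + 2.36(30) = 39.2 − 79.2248 − 6.11 + 70.8 = 24.6652.
∂x/∂Y = −0.0047, so E_I = -0.0047·(1300/24.6652) ≈ -0.25.
E_I < 0: inferior good.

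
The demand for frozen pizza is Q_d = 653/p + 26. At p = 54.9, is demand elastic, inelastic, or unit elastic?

At p = 54.9, Q_d = 37.8944.
dQ_d/dp = −653/p² = −0.2167.
Point elasticity E = (dQ_d/dp)·(p/Q_d) = -0.2167 × 54.9/37.8944 ≈ -0.314.
|E| ≈ 0.314 < 1, so demand is inelastic.

inelastic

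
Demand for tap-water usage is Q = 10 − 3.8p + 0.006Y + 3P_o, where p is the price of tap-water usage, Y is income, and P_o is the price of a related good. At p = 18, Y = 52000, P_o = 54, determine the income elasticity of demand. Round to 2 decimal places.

First evaluate Q: 10 − 3.8(18) + 0.006(52000) + 3(54) = 10 − 68.4 + 312 + 162 = 415.6.
∂Q/∂Y = +0.006, so E_I = 0.006·(52000/415.6) ≈ 0.75.
E_I ∈ (0,1): normal good (necessity).

0.75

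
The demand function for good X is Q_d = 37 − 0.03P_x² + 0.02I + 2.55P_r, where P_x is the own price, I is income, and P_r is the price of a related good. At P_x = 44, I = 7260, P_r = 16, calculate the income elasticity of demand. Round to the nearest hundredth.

0.88

At the given point, Q_d = 37 − 0.03(44)² + 0.02(7260) + 2.55(16) = 37 − 58.08 + 145.2 + 40.8 = 164.92.
∂Q_d/∂I = +0.02, so E_I = 0.02·(7260/164.92) ≈ 0.88.
E_I ∈ (0,1): normal good (necessity).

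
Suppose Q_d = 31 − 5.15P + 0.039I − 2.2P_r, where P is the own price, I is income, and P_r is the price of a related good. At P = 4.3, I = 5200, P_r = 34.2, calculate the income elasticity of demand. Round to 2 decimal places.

Evaluating quantity at (P, I, P_r) gives Q_d = 31 − 5.15(4.3) + 0.039(5200) − 2.2(34.2) = 31 − 22.145 + 202.8 − 75.24 = 136.415.
∂Q_d/∂I = +0.039, so E_I = 0.039·(5200/136.415) ≈ 1.49.
E_I > 1: normal good (luxury).

1.49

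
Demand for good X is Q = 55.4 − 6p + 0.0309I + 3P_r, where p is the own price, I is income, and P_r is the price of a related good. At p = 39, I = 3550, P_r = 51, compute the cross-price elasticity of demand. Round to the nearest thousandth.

1.819

At the given point, Q = 55.4 − 6(39) + 0.0309(3550) + 3(51) = 55.4 − 234 + 109.695 + 153 = 84.095.
∂Q/∂P_r = +3, so E_xy = 3·(51/84.095) ≈ 1.819.
E_xy > 0: the goods are substitutes.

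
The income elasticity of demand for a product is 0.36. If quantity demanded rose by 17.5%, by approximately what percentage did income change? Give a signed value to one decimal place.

48.6

%ΔQ ≈ E × %ΔI ⇒ %ΔI = %ΔQ / E = (17.5%)/(0.36) ≈ 48.6%.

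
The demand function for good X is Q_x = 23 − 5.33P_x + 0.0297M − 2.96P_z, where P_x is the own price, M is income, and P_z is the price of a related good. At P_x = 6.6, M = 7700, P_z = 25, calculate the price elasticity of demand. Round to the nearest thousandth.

-0.247

Substituting, Q_x = 23 − 5.33(6.6) + 0.0297(7700) − 2.96(25) = 23 − 35.178 + 228.69 − 74 = 142.512.
∂Q_x/∂P_x = −5.33, so E_p = (−5.33)·(6.6/142.512) ≈ -0.247.
|E_p| < 1: demand is inelastic.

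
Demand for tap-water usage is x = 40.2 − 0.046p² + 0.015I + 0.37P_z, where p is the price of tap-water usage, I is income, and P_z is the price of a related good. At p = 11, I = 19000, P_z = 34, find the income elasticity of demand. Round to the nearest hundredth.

Evaluating quantity at (p, I, P_z) gives x = 40.2 − 0.046(11)² + 0.015(19000) + 0.37(34) = 40.2 − 5.566 + 285 + 12.58 = 332.214.
∂x/∂I = +0.015, so E_I = 0.015·(19000/332.214) ≈ 0.86.
E_I ∈ (0,1): normal good (necessity).

0.86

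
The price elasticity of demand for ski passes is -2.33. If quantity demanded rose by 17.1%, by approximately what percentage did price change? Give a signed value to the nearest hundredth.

%ΔQ ≈ E × %ΔP ⇒ %ΔP = %ΔQ / E = (17.1%)/(-2.33) ≈ -7.34%.

-7.34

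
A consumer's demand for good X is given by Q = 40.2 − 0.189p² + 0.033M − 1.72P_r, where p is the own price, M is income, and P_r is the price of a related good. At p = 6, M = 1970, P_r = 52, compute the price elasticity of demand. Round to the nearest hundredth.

Q = 40.2 − 0.189(6)² + 0.033(1970) − 1.72(52) = 40.2 − 6.804 + 65.01 − 89.44 = 8.966.
∂Q/∂p = −2·0.189·p = -2.268, so E_p = -2.268·(6/8.966) ≈ -1.52.
|E_p| > 1: demand is elastic.

-1.52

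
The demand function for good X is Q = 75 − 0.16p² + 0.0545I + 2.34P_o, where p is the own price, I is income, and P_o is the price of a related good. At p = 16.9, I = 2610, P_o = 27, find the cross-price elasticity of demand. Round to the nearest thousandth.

0.269

First evaluate Q: 75 − 0.16(16.9)² + 0.0545(2610) + 2.34(27) = 75 − 45.6976 + 142.245 + 63.18 = 234.7274.
∂Q/∂P_o = +2.34, so E_xy = 2.34·(27/234.7274) ≈ 0.269.
E_xy > 0: the goods are substitutes.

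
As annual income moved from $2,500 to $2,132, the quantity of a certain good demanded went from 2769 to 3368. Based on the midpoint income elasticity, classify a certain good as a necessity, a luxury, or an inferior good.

%ΔQ = (3368 − 2769)/[(2769+3368)/2] = 599/3068.5 ≈ 0.1952.
%ΔI = (2,132 − 2,500)/[(2,500+2,132)/2] = -368/2316 ≈ -0.1589.
E_I = %ΔQ/%ΔI ≈ -1.229.
E_I < 0: inferior good.

inferior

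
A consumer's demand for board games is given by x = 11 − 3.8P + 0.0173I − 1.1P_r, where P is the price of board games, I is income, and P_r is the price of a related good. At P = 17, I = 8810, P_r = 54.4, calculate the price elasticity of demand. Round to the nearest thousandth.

Substituting, x = 11 − 3.8(17) + 0.0173(8810) − 1.1(54.4) = 11 − 64.6 + 152.413 − 59.84 = 38.973.
∂x/∂P = −3.8, so E_p = (−3.8)·(17/38.973) ≈ -1.658.
|E_p| > 1: demand is elastic.

-1.658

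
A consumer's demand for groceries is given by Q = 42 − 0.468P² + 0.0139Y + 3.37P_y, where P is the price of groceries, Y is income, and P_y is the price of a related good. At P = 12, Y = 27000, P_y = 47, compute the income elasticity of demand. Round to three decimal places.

Evaluating quantity at (P, Y, P_y) gives Q = 42 − 0.468(12)² + 0.0139(27000) + 3.37(47) = 42 − 67.392 + 375.3 + 158.39 = 508.298.
∂Q/∂Y = +0.0139, so E_I = 0.0139·(27000/508.298) ≈ 0.738.
E_I ∈ (0,1): normal good (necessity).

0.738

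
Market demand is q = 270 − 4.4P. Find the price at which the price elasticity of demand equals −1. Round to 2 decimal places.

30.68

For linear demand q = a − bP, E = −bP/(a − bP). |E| = 1 ⇒ bP = a − bP ⇒ P = a/(2b).
P = 270/(2·4.4) ≈ 30.68.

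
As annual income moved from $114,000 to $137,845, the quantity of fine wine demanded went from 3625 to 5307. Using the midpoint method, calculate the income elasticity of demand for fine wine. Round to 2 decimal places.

1.99

%ΔQ = (5307 − 3625)/[(3625+5307)/2] = 1682/4466 ≈ 0.3766.
%ΔI = (137,845 − 114,000)/[(114,000+137,845)/2] = 23845/125922.5 ≈ 0.1894.
E_I = %ΔQ/%ΔI ≈ 1.99.
E_I > 1: normal good (luxury).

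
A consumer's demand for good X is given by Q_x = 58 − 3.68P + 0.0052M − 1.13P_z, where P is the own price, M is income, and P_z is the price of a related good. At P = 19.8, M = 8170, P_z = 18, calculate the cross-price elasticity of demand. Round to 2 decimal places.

First evaluate Q_x: 58 − 3.68(19.8) + 0.0052(8170) − 1.13(18) = 58 − 72.864 + 42.484 − 20.34 = 7.28.
∂Q_x/∂P_z = −1.13, so E_xy = -1.13·(18/7.28) ≈ -2.79.
E_xy < 0: the goods are complements.

-2.79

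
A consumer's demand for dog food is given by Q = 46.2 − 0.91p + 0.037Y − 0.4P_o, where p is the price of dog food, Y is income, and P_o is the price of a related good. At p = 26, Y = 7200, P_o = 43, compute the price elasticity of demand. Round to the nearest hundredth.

-0.09

At the given point, Q = 46.2 − 0.91(26) + 0.037(7200) − 0.4(43) = 46.2 − 23.66 + 266.4 − 17.2 = 271.74.
∂Q/∂p = −0.91, so E_p = (−0.91)·(26/271.74) ≈ -0.09.
|E_p| < 1: demand is inelastic.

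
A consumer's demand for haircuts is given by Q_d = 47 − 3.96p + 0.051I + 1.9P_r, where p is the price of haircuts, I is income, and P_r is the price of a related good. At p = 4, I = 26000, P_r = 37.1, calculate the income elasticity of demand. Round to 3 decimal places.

0.929

Substituting, Q_d = 47 − 3.96(4) + 0.051(26000) + 1.9(37.1) = 47 − 15.84 + 1326 + 70.49 = 1427.65.
∂Q_d/∂I = +0.051, so E_I = 0.051·(26000/1427.65) ≈ 0.929.
E_I ∈ (0,1): normal good (necessity).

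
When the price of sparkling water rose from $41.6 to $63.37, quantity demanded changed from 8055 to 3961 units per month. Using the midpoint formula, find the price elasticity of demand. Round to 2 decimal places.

%ΔQ = (3961 − 8055)/[(8055 + 3961)/2] = -4094/6008 ≈ -0.6814.
%ΔP = (63.37 − 41.6)/[(41.6 + 63.37)/2] = 21.77/52.485 ≈ 0.4148.
Arc elasticity E = %ΔQ/%ΔP ≈ -0.6814/0.4148 ≈ -1.64.
|E| > 1: demand is elastic over this range.

-1.64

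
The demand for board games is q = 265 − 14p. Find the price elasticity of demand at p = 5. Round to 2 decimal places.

-0.36

At p = 5, q = 195.
dq/dp = −14.
Point elasticity E = (dq/dp)·(p/q) = -14 × 5/195 ≈ -0.36.
|E| < 1, so demand is inelastic at this price.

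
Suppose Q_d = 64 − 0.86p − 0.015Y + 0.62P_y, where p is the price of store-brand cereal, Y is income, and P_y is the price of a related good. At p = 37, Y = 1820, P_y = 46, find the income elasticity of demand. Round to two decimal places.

-0.82

First evaluate Q_d: 64 − 0.86(37) − 0.015(1820) + 0.62(46) = 64 − 31.82 − 27.3 + 28.52 = 33.4.
∂Q_d/∂Y = −0.015, so E_I = -0.015·(1820/33.4) ≈ -0.82.
E_I < 0: inferior good.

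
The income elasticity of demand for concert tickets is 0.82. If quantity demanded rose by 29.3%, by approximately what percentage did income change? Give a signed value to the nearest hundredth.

%ΔQ ≈ E × %ΔI ⇒ %ΔI = %ΔQ / E = (29.3%)/(0.82) ≈ 35.73%.

35.73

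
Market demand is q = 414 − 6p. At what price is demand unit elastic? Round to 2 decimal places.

34.50

For linear demand q = a − bp, E = −bp/(a − bp). |E| = 1 ⇒ bp = a − bp ⇒ p = a/(2b).
p = 414/(2·6) = 34.50.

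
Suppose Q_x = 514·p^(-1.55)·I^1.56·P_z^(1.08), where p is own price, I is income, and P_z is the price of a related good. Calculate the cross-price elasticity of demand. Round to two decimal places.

1.08

For a Cobb–Douglas (constant-elasticity) form Q_x = A·P_z^α·…, the elasticity with respect to P_z equals the exponent α at every point.
Here the exponent on P_z is 1.08, so the cross-price elasticity of demand is 1.08.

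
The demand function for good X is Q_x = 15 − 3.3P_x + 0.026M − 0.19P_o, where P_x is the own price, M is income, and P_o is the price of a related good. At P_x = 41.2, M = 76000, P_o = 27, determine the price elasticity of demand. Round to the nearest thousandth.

Substituting, Q_x = 15 − 3.3(41.2) + 0.026(76000) − 0.19(27) = 15 − 135.96 + 1976 − 5.13 = 1849.91.
∂Q_x/∂P_x = −3.3, so E_p = (−3.3)·(41.2/1849.91) ≈ -0.073.
|E_p| < 1: demand is inelastic.

-0.073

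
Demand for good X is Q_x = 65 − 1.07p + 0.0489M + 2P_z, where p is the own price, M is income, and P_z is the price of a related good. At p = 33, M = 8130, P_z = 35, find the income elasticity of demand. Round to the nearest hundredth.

0.80

At the given point, Q_x = 65 − 1.07(33) + 0.0489(8130) + 2(35) = 65 − 35.31 + 397.557 + 70 = 497.247.
∂Q_x/∂M = +0.0489, so E_I = 0.0489·(8130/497.247) ≈ 0.80.
E_I ∈ (0,1): normal good (necessity).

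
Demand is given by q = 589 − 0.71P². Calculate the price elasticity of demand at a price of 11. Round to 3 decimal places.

At P = 11, q = 503.09.
dq/dP = −2·0.71·P = −15.62.
Point elasticity E = (dq/dP)·(P/q) = -15.62 × 11/503.09 ≈ -0.342.
|E| < 1, so demand is inelastic at this price.

-0.342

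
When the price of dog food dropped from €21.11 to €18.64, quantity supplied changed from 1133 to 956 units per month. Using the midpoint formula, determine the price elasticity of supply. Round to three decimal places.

%Δq = (956 − 1133)/[(1133 + 956)/2] = -177/1044.5 ≈ -0.1695.
%Δp = (18.64 − 21.11)/[(21.11 + 18.64)/2] = -2.47/19.875 ≈ -0.1243.
Arc elasticity E = %Δq/%Δp ≈ -0.1695/-0.1243 ≈ 1.364.
|E| > 1: supply is elastic over this range.

1.364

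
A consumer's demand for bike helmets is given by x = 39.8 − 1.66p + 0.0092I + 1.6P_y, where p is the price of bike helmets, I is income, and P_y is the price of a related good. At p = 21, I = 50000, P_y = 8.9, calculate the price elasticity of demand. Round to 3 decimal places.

Evaluating quantity at (p, I, P_y) gives x = 39.8 − 1.66(21) + 0.0092(50000) + 1.6(8.9) = 39.8 − 34.86 + 460 + 14.24 = 479.18.
∂x/∂p = −1.66, so E_p = (−1.66)·(21/479.18) ≈ -0.073.
|E_p| < 1: demand is inelastic.

-0.073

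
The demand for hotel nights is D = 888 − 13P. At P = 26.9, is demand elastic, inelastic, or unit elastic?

inelastic

At P = 26.9, D = 538.3.
dD/dP = −13.
Point elasticity E = (dD/dP)·(P/D) = -13 × 26.9/538.3 ≈ -0.650.
|E| ≈ 0.650 < 1, so demand is inelastic.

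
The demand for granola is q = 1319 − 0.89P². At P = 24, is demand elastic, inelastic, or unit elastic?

At P = 24, q = 806.36.
dq/dP = −2·0.89·P = −42.72.
Point elasticity E = (dq/dP)·(P/q) = -42.72 × 24/806.36 ≈ -1.271.
|E| ≈ 1.271 > 1, so demand is elastic.

elastic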